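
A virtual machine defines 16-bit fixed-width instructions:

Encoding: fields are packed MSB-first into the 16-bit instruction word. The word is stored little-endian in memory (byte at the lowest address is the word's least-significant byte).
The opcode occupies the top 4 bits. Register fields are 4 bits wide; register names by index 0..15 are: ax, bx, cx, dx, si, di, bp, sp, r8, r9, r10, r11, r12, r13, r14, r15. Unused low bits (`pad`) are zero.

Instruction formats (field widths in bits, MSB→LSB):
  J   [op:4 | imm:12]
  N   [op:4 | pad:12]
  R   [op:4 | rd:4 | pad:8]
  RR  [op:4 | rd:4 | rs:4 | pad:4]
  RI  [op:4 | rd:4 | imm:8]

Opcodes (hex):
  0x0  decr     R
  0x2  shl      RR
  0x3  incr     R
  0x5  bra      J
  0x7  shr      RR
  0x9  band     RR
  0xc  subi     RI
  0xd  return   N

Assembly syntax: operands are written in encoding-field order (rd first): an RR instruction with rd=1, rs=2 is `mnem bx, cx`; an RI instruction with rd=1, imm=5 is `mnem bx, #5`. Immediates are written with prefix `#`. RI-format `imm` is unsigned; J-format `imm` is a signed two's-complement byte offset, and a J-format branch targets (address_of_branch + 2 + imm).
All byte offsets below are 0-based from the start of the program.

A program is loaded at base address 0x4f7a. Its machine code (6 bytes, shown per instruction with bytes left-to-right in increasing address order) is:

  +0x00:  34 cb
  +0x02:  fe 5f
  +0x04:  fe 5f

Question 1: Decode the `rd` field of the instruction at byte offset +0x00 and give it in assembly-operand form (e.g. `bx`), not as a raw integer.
+0x00: 34 cb ⇒ word 0xcb34 (little)
  top 4b → 0xc → subi [RI]
  [11:8] rd=11 = r11
  [7:0] imm=52 = #52

r11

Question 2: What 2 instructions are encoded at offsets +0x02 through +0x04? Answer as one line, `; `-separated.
bra #-2; bra #-2

@+02  little-endian(fe 5f) = 0x5ffe
  op=0x5ffe>>12=0x5 ⇒ bra (J)
  imm@[11:0]=0xffe (s12→-2) ⇒ #-2
@+04  little-endian(fe 5f) = 0x5ffe
  op=0x5ffe>>12=0x5 ⇒ bra (J)
  imm@[11:0]=0xffe (s12→-2) ⇒ #-2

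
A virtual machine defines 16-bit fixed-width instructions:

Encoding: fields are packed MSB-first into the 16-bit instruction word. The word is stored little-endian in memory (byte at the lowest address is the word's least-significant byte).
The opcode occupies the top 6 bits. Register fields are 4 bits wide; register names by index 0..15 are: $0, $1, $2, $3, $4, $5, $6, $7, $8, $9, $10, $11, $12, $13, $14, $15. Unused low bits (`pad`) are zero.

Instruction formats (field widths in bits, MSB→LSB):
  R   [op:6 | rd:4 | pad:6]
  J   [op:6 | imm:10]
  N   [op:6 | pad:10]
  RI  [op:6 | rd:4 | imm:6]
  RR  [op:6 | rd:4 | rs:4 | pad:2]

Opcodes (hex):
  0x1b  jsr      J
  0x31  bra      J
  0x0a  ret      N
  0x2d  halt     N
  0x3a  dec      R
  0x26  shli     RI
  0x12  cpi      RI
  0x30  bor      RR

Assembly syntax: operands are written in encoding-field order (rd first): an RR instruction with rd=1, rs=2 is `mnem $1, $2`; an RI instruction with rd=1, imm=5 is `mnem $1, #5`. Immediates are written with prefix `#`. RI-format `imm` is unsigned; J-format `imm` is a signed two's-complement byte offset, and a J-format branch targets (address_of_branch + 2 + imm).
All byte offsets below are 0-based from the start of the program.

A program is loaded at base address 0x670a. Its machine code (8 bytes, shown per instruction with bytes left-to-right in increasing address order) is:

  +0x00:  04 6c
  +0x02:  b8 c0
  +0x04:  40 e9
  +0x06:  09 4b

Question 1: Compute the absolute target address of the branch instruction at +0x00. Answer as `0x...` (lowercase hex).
0x6710

+0x00: 04 6c ⇒ word 0x6c04 (little)
  op=0x6c04>>10=0x1b ⇒ jsr (J)
  imm@[9:0]=0x4 ⇒ #4
  target = base 0x670a + off 0x00 + 2 + imm 4 = 0x6710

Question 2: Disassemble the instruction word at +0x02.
bor $2, $14

@+02  little-endian(b8 c0) = 0xc0b8
  opcode bits[15:10]=0x30: bor/RR
  rd: (w>>6)&0xf=0x2 → $2
  rs: (w>>2)&0xf=0xe → $14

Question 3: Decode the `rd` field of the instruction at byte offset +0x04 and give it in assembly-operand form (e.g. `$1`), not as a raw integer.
$5

+0x04: 40 e9 ⇒ word 0xe940 (little)
  top 6b → 0x3a → dec [R]
  rd@[9:6]=0x5 ⇒ $5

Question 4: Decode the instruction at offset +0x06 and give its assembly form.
cpi $12, #9

@+06  little-endian(09 4b) = 0x4b09
  op=0x4b09>>10=0x12 ⇒ cpi (RI)
  rd@[9:6]=0xc ⇒ $12
  imm@[5:0]=0x9 ⇒ #9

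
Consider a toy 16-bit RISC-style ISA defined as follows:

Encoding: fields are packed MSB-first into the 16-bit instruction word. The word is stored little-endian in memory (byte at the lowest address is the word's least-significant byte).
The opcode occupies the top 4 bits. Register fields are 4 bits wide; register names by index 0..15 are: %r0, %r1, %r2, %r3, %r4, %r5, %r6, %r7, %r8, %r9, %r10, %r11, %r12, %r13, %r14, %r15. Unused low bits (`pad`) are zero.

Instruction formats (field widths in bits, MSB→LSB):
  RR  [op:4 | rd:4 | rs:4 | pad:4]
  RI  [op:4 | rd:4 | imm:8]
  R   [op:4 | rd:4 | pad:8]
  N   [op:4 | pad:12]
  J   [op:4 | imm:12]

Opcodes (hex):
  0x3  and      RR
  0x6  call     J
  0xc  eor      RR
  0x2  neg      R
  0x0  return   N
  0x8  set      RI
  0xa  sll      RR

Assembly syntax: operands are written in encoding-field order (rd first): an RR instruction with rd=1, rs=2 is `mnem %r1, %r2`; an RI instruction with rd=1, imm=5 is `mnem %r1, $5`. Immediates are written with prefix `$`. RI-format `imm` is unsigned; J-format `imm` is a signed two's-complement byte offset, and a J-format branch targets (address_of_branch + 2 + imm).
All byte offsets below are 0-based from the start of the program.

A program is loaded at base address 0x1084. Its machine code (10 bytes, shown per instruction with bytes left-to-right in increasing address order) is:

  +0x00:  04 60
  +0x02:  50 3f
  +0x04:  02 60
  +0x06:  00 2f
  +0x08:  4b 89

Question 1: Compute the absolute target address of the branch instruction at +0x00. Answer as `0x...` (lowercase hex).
+0x00: 04 60 ⇒ word 0x6004 (little)
  top 4b → 0x6 → call [J]
  imm@[11:0]=0x4 ⇒ $4
  target = base 0x1084 + off 0x00 + 2 + imm 4 = 0x108a

0x108a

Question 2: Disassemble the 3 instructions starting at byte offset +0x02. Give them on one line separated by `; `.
and %r15, %r5; call $2; neg %r15

+0x02: 50 3f ⇒ word 0x3f50 (little)
  op=0x3f50>>12=0x3 ⇒ and (RR)
  [11:8] rd=15 = %r15
  [7:4] rs=5 = %r5
+0x04: 02 60 ⇒ word 0x6002 (little)
  op=0x6002>>12=0x6 ⇒ call (J)
  [11:0] imm=2 = $2
+0x06: 00 2f ⇒ word 0x2f00 (little)
  op=0x2f00>>12=0x2 ⇒ neg (R)
  [11:8] rd=15 = %r15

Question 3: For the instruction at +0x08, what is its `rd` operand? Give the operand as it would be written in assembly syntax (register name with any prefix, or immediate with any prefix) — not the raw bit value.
@+08  little-endian(4b 89) = 0x894b
  opcode bits[15:12]=0x8: set/RI
  rd@[11:8]=0x9 ⇒ %r9
  imm@[7:0]=0x4b ⇒ $75

%r9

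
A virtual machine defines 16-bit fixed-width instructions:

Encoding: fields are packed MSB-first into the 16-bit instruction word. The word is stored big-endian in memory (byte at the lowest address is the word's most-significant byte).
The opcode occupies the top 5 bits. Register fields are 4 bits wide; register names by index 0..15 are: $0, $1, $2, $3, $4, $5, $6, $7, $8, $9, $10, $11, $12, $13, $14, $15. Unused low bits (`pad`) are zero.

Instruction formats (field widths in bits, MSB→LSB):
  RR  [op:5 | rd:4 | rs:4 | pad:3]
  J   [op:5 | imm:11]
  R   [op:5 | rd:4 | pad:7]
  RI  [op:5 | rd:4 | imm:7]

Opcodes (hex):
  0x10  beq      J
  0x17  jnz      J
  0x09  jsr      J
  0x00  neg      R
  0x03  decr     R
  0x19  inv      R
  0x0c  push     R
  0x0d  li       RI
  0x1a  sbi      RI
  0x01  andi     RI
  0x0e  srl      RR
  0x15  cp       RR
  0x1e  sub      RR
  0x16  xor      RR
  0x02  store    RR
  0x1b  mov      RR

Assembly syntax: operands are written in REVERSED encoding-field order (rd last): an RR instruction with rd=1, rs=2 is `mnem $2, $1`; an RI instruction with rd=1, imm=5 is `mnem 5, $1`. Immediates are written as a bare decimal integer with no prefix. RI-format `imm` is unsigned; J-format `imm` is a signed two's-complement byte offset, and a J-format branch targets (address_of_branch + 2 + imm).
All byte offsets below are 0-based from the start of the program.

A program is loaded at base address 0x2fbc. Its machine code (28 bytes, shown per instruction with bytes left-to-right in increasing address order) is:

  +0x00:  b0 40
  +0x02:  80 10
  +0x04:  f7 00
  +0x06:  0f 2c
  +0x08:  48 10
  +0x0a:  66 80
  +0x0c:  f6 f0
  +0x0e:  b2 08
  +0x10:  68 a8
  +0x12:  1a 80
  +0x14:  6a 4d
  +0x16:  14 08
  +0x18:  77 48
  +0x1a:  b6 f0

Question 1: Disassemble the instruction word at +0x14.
li 77, $4

@+14  big-endian(6a 4d) = 0x6a4d
  top 5b → 0xd → li [RI]
  rd: (w>>7)&0xf=0x4 → $4
  imm: (w>>0)&0x7f=0x4d → 77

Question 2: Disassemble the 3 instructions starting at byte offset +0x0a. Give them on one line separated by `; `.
@+0a  big-endian(66 80) = 0x6680
  opcode bits[15:11]=0xc: push/R
  [10:7] rd=13 = $13
@+0c  big-endian(f6 f0) = 0xf6f0
  opcode bits[15:11]=0x1e: sub/RR
  [10:7] rd=13 = $13
  [6:3] rs=14 = $14
@+0e  big-endian(b2 08) = 0xb208
  opcode bits[15:11]=0x16: xor/RR
  [10:7] rd=4 = $4
  [6:3] rs=1 = $1

push $13; sub $14, $13; xor $1, $4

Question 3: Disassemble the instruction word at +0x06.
@+06  big-endian(0f 2c) = 0x0f2c
  op=0x0f2c>>11=0x1 ⇒ andi (RI)
  rd@[10:7]=0xe ⇒ $14
  imm@[6:0]=0x2c ⇒ 44

andi 44, $14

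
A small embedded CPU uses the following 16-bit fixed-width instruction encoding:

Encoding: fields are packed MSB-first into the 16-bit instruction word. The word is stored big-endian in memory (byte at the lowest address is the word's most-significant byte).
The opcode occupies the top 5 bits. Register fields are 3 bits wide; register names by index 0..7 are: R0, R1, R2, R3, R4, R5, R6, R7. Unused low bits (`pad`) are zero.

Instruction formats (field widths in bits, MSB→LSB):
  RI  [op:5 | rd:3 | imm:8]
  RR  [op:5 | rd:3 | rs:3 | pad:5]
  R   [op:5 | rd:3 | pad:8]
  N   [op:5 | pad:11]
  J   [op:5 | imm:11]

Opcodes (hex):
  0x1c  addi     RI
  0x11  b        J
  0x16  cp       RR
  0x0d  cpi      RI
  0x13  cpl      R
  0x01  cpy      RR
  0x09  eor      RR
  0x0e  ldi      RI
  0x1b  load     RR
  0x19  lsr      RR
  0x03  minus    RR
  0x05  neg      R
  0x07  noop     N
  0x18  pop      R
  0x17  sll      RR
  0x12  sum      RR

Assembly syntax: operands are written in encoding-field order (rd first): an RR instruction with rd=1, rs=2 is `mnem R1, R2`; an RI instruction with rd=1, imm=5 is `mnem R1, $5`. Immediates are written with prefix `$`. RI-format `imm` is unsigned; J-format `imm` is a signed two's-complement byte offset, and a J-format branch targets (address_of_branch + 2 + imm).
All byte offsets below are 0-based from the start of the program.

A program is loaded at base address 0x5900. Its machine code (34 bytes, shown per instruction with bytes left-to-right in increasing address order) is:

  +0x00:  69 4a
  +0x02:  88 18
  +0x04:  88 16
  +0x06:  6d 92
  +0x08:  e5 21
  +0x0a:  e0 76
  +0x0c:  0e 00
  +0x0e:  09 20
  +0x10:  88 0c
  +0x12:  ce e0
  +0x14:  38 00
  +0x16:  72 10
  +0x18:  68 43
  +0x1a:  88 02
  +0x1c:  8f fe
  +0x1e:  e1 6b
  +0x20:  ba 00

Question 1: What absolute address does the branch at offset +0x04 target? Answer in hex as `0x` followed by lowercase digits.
0x591c

off 0x04: read 88 16 as big → 0x8816
  top 5b → 0x11 → b [J]
  [10:0] imm=22 = $22
  target = base 0x5900 + off 0x04 + 2 + imm 22 = 0x591c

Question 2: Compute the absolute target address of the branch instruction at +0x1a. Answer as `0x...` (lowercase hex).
off 0x1a: read 88 02 as big → 0x8802
  opcode bits[15:11]=0x11: b/J
  [10:0] imm=2 = $2
  target = base 0x5900 + off 0x1a + 2 + imm 2 = 0x591e

0x591e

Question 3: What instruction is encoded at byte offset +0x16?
ldi R2, $16

[16] 72 10 → 0x7210
  op=0x7210>>11=0xe ⇒ ldi (RI)
  rd: (w>>8)&0x7=0x2 → R2
  imm: (w>>0)&0xff=0x10 → $16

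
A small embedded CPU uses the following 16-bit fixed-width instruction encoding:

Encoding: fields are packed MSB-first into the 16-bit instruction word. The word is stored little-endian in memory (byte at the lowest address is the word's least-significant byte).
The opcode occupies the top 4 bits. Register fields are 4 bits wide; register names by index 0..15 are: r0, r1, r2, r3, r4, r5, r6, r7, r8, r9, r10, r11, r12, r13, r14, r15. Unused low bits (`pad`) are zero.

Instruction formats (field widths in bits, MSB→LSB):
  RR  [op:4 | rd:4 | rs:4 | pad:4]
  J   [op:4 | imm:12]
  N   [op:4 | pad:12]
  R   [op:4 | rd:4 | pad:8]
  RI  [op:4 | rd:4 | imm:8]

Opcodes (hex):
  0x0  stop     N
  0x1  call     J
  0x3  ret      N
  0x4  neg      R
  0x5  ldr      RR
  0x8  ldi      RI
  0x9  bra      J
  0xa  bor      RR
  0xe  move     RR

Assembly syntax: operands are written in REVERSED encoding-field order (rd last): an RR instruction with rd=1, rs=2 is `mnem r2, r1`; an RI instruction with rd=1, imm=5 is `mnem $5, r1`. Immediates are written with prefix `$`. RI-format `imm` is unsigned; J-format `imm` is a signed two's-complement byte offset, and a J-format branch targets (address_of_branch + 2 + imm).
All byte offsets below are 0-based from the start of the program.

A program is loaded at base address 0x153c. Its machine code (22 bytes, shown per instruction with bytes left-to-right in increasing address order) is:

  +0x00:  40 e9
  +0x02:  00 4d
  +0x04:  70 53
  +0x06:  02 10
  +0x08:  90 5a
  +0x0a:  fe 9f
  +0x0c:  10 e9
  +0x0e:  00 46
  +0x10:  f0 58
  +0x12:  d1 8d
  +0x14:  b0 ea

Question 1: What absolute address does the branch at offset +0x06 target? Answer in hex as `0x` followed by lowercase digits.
0x1546

[06] 02 10 → 0x1002
  op=0x1002>>12=0x1 ⇒ call (J)
  imm: (w>>0)&0xfff=0x2 → $2
  target = base 0x153c + off 0x06 + 2 + imm 2 = 0x1546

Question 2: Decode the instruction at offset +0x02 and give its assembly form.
neg r13

off 0x02: read 00 4d as little → 0x4d00
  op=0x4d00>>12=0x4 ⇒ neg (R)
  rd@[11:8]=0xd ⇒ r13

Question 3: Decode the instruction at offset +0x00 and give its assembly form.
+0x00: 40 e9 ⇒ word 0xe940 (little)
  top 4b → 0xe → move [RR]
  rd: (w>>8)&0xf=0x9 → r9
  rs: (w>>4)&0xf=0x4 → r4

move r4, r9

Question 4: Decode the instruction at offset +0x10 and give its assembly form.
ldr r15, r8

[10] f0 58 → 0x58f0
  op=0x58f0>>12=0x5 ⇒ ldr (RR)
  [11:8] rd=8 = r8
  [7:4] rs=15 = r15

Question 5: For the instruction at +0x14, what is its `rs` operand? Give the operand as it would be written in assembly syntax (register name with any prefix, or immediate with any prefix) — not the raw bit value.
r11

@+14  little-endian(b0 ea) = 0xeab0
  op=0xeab0>>12=0xe ⇒ move (RR)
  rd: (w>>8)&0xf=0xa → r10
  rs: (w>>4)&0xf=0xb → r11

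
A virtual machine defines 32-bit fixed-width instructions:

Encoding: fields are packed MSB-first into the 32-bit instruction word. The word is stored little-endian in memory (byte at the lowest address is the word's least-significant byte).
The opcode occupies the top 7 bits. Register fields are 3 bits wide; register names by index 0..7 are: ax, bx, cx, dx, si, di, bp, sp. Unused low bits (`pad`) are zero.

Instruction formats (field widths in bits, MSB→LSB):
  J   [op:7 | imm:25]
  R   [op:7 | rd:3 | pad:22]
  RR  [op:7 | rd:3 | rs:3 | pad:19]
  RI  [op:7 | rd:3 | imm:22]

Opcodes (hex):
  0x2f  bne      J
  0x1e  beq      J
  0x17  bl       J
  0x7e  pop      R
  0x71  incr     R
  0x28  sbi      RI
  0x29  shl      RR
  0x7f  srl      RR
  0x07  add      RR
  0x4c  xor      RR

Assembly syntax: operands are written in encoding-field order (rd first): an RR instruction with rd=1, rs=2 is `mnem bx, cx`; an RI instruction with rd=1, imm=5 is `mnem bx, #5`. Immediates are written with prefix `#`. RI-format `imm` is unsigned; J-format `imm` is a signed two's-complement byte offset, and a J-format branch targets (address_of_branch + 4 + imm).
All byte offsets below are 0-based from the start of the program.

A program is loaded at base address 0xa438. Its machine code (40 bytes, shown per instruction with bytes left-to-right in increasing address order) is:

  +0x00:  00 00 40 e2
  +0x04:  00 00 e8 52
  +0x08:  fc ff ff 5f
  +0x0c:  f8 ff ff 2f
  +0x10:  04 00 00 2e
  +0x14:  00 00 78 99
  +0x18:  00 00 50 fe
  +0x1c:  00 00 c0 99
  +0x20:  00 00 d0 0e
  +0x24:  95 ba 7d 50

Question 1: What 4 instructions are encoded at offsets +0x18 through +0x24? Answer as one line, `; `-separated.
+0x18: 00 00 50 fe ⇒ word 0xfe500000 (little)
  top 7b → 0x7f → srl [RR]
  rd: (w>>22)&0x7=0x1 → bx
  rs: (w>>19)&0x7=0x2 → cx
+0x1c: 00 00 c0 99 ⇒ word 0x99c00000 (little)
  top 7b → 0x4c → xor [RR]
  rd: (w>>22)&0x7=0x7 → sp
  rs: (w>>19)&0x7=0x0 → ax
+0x20: 00 00 d0 0e ⇒ word 0x0ed00000 (little)
  top 7b → 0x7 → add [RR]
  rd: (w>>22)&0x7=0x3 → dx
  rs: (w>>19)&0x7=0x2 → cx
+0x24: 95 ba 7d 50 ⇒ word 0x507dba95 (little)
  top 7b → 0x28 → sbi [RI]
  rd: (w>>22)&0x7=0x1 → bx
  imm: (w>>0)&0x3fffff=0x3dba95 → #4045461

srl bx, cx; xor sp, ax; add dx, cx; sbi bx, #4045461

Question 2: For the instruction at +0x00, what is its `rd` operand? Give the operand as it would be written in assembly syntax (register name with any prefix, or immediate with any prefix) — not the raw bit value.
[00] 00 00 40 e2 → 0xe2400000
  opcode bits[31:25]=0x71: incr/R
  rd: (w>>22)&0x7=0x1 → bx

bx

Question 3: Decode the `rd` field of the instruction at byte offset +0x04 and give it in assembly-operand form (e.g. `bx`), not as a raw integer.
dx

off 0x04: read 00 00 e8 52 as little → 0x52e80000
  op=0x52e80000>>25=0x29 ⇒ shl (RR)
  rd@[24:22]=0x3 ⇒ dx
  rs@[21:19]=0x5 ⇒ di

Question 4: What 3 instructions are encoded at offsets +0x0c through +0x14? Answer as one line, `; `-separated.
bl #-8; bl #4; xor di, sp

off 0x0c: read f8 ff ff 2f as little → 0x2ffffff8
  top 7b → 0x17 → bl [J]
  imm: (w>>0)&0x1ffffff=0x1fffff8 (s25→-8) → #-8
off 0x10: read 04 00 00 2e as little → 0x2e000004
  top 7b → 0x17 → bl [J]
  imm: (w>>0)&0x1ffffff=0x4 → #4
off 0x14: read 00 00 78 99 as little → 0x99780000
  top 7b → 0x4c → xor [RR]
  rd: (w>>22)&0x7=0x5 → di
  rs: (w>>19)&0x7=0x7 → sp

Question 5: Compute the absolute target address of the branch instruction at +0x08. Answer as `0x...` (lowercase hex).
0xa440

+0x08: fc ff ff 5f ⇒ word 0x5ffffffc (little)
  top 7b → 0x2f → bne [J]
  [24:0] imm=33554428 (s25→-4) = #-4
  target = base 0xa438 + off 0x08 + 4 + imm -4 = 0xa440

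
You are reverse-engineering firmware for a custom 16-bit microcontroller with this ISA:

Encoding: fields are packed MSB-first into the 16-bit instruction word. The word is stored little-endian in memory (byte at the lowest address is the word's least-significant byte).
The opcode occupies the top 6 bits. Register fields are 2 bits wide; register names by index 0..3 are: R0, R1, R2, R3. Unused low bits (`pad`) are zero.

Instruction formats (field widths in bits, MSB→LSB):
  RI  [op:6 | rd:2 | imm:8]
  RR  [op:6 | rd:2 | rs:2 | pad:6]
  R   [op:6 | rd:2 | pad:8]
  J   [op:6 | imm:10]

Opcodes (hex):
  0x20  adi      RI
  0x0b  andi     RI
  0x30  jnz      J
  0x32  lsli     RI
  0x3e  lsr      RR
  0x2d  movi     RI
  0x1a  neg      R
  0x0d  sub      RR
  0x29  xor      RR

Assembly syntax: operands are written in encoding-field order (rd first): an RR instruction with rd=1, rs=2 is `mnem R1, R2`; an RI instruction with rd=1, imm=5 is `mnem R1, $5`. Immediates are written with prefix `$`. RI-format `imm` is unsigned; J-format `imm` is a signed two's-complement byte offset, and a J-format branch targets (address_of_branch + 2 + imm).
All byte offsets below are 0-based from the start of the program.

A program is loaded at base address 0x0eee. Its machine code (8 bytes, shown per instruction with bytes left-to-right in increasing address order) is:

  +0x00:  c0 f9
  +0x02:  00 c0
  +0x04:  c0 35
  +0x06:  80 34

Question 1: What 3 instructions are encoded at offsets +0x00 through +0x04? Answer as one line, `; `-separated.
off 0x00: read c0 f9 as little → 0xf9c0
  opcode bits[15:10]=0x3e: lsr/RR
  rd@[9:8]=0x1 ⇒ R1
  rs@[7:6]=0x3 ⇒ R3
off 0x02: read 00 c0 as little → 0xc000
  opcode bits[15:10]=0x30: jnz/J
  imm@[9:0]=0x0 ⇒ $0
off 0x04: read c0 35 as little → 0x35c0
  opcode bits[15:10]=0xd: sub/RR
  rd@[9:8]=0x1 ⇒ R1
  rs@[7:6]=0x3 ⇒ R3

lsr R1, R3; jnz $0; sub R1, R3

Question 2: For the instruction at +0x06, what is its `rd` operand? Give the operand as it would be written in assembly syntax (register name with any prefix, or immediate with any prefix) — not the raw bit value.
R0

[06] 80 34 → 0x3480
  opcode bits[15:10]=0xd: sub/RR
  rd: (w>>8)&0x3=0x0 → R0
  rs: (w>>6)&0x3=0x2 → R2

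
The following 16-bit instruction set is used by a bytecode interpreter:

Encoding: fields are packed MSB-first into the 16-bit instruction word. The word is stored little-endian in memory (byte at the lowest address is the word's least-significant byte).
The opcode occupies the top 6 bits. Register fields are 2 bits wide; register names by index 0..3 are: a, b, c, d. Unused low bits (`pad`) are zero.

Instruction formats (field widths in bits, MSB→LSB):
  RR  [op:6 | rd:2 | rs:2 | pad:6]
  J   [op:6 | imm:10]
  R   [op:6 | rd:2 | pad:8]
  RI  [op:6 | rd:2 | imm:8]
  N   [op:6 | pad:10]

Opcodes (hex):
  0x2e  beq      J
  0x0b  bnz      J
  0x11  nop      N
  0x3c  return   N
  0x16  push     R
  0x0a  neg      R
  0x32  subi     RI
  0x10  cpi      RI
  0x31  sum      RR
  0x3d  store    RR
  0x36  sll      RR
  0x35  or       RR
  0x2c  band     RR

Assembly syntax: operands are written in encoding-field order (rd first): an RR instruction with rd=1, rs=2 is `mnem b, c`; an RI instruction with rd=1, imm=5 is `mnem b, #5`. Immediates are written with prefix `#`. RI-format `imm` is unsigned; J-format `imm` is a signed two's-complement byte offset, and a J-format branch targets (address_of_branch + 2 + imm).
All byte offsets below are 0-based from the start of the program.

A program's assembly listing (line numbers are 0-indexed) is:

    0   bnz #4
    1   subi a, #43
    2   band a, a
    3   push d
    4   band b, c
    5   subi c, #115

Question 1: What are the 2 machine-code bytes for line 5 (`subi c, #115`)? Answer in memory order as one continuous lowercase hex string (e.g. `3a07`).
line 5 (subi): pack op=0x32:6|rd=2:2|imm=115:8 = 0xca73; little→ 73 ca

73ca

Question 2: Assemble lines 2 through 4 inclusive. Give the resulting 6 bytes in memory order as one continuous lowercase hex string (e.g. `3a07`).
line 2 (band): pack op=0x2c:6|rd=0:2|rs=0:2|pad=0:6 = 0xb000; little→ 00 b0
line 3 (push): pack op=0x16:6|rd=3:2|pad=0:8 = 0x5b00; little→ 00 5b
line 4 (band): pack op=0x2c:6|rd=1:2|rs=2:2|pad=0:6 = 0xb180; little→ 80 b1

00b0005b80b1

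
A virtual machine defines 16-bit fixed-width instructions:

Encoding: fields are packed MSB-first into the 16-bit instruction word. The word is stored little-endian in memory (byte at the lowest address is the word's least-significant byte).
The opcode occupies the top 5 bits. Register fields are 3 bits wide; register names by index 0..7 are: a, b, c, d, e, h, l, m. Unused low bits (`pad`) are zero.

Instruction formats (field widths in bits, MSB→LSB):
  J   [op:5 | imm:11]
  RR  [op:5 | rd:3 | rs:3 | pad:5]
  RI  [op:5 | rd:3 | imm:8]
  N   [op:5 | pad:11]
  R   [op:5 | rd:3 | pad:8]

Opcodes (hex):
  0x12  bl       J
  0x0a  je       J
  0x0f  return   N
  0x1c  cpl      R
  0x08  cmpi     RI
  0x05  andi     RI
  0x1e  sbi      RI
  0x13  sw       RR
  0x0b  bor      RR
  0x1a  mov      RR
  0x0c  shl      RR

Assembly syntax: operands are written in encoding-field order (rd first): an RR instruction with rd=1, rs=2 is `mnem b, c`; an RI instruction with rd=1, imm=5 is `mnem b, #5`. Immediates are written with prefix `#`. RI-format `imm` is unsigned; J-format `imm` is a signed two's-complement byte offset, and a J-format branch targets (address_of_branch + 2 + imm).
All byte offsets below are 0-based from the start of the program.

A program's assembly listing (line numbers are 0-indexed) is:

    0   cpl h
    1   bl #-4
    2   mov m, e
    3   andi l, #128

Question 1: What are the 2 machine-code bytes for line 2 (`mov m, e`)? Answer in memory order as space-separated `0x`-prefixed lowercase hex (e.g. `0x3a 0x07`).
0x80 0xd7

line 2 (mov): pack op=0x1a:5|rd=7:3|rs=4:3|pad=0:5 = 0xd780; little→ 80 d7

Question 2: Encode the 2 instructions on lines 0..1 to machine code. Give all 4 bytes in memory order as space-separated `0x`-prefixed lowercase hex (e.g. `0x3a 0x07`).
0. cpl fields op=0x1c:5|rd=5:3|pad=0:8 → word e500h → 00 e5
1. bl fields op=0x12:5|imm=-4:11 → word 97fch → fc 97

0x00 0xe5 0xfc 0x97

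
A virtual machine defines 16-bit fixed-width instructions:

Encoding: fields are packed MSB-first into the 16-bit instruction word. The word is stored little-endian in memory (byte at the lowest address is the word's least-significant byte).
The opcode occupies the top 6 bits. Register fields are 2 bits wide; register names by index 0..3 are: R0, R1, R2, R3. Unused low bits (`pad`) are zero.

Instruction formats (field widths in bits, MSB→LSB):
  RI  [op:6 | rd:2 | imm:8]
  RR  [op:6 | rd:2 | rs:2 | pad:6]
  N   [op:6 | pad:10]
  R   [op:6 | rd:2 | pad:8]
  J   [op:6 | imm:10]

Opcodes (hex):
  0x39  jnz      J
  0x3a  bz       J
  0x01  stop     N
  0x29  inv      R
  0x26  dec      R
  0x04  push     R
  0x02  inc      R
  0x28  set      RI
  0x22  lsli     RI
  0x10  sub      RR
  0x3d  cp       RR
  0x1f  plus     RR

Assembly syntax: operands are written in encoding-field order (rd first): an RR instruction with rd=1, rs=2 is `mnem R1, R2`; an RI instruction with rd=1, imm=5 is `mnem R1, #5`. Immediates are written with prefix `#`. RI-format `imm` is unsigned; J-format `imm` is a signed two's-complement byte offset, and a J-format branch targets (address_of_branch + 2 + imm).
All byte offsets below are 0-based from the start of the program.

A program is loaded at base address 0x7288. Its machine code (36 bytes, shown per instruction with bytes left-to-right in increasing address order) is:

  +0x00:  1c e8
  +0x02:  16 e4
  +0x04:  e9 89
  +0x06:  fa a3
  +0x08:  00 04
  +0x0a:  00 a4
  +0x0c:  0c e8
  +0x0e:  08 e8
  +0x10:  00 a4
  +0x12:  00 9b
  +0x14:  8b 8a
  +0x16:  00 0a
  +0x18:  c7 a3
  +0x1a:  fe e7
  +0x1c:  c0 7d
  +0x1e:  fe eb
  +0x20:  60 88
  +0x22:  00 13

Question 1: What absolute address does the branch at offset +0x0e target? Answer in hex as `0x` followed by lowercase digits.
off 0x0e: read 08 e8 as little → 0xe808
  opcode bits[15:10]=0x3a: bz/J
  imm: (w>>0)&0x3ff=0x8 → #8
  target = base 0x7288 + off 0x0e + 2 + imm 8 = 0x72a0

0x72a0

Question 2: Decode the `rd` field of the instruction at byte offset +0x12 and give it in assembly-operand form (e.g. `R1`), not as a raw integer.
R3

[12] 00 9b → 0x9b00
  top 6b → 0x26 → dec [R]
  [9:8] rd=3 = R3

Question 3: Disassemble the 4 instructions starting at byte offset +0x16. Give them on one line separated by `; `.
inc R2; set R3, #199; jnz #-2; plus R1, R3

[16] 00 0a → 0x0a00
  opcode bits[15:10]=0x2: inc/R
  rd@[9:8]=0x2 ⇒ R2
[18] c7 a3 → 0xa3c7
  opcode bits[15:10]=0x28: set/RI
  rd@[9:8]=0x3 ⇒ R3
  imm@[7:0]=0xc7 ⇒ #199
[1a] fe e7 → 0xe7fe
  opcode bits[15:10]=0x39: jnz/J
  imm@[9:0]=0x3fe (s10→-2) ⇒ #-2
[1c] c0 7d → 0x7dc0
  opcode bits[15:10]=0x1f: plus/RR
  rd@[9:8]=0x1 ⇒ R1
  rs@[7:6]=0x3 ⇒ R3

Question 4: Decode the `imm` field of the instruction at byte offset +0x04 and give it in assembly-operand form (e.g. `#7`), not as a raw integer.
+0x04: e9 89 ⇒ word 0x89e9 (little)
  opcode bits[15:10]=0x22: lsli/RI
  rd@[9:8]=0x1 ⇒ R1
  imm@[7:0]=0xe9 ⇒ #233

#233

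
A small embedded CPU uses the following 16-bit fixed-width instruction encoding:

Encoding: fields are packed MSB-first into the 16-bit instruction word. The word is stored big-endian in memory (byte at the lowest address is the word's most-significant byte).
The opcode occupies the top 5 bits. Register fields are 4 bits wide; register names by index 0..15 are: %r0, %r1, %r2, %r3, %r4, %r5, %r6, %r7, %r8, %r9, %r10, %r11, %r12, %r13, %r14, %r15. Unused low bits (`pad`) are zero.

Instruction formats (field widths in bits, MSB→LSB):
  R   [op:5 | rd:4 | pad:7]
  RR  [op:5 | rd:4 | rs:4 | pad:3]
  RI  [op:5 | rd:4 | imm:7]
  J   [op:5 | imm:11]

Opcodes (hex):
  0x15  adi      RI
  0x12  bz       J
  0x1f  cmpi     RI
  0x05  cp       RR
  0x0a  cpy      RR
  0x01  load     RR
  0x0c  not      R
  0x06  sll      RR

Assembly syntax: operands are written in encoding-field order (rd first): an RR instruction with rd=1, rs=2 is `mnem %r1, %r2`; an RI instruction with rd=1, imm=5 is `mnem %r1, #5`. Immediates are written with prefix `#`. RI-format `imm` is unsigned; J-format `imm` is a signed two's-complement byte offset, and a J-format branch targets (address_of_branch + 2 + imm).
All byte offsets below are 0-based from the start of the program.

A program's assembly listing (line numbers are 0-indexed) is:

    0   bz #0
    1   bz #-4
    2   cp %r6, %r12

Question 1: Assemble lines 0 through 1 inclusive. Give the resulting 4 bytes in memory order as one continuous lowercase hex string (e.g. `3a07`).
900097fc

L0: bz op=0x12:5|imm=0:11 ⇒ 0x9000 ⇒ big 90 00
L1: bz op=0x12:5|imm=-4:11 ⇒ 0x97fc ⇒ big 97 fc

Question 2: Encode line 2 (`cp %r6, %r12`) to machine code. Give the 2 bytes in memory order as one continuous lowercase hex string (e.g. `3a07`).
2b60

2. cp fields op=0x5:5|rd=6:4|rs=12:4|pad=0:3 → word 2b60h → 2b 60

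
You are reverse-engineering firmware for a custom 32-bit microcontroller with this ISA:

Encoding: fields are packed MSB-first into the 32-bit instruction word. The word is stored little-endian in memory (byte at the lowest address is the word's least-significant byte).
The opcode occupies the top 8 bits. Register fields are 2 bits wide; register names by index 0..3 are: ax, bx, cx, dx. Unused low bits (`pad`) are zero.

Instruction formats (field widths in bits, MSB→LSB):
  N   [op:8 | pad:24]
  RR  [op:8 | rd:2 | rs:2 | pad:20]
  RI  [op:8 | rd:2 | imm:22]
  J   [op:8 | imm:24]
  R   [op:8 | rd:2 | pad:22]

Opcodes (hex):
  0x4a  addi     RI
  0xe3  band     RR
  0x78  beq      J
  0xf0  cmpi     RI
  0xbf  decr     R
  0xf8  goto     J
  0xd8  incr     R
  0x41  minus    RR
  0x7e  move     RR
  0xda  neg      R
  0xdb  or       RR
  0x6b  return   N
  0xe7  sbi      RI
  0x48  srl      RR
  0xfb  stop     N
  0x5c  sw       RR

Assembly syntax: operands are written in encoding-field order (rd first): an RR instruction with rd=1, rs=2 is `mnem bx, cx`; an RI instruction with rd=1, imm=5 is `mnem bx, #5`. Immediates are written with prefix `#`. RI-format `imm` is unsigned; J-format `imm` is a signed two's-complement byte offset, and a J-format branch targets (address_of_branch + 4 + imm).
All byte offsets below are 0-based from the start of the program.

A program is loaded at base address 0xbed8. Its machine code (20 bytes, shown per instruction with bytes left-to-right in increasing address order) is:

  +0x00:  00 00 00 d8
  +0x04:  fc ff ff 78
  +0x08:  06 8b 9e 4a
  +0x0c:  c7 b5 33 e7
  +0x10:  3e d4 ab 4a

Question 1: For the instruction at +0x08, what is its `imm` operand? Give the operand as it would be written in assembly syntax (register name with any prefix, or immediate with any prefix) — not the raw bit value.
#2001670

+0x08: 06 8b 9e 4a ⇒ word 0x4a9e8b06 (little)
  op=0x4a9e8b06>>24=0x4a ⇒ addi (RI)
  rd@[23:22]=0x2 ⇒ cx
  imm@[21:0]=0x1e8b06 ⇒ #2001670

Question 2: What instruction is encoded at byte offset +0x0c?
sbi ax, #3388871

[0c] c7 b5 33 e7 → 0xe733b5c7
  op=0xe733b5c7>>24=0xe7 ⇒ sbi (RI)
  rd: (w>>22)&0x3=0x0 → ax
  imm: (w>>0)&0x3fffff=0x33b5c7 → #3388871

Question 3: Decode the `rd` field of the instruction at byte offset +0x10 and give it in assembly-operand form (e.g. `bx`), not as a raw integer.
@+10  little-endian(3e d4 ab 4a) = 0x4aabd43e
  top 8b → 0x4a → addi [RI]
  rd: (w>>22)&0x3=0x2 → cx
  imm: (w>>0)&0x3fffff=0x2bd43e → #2872382

cx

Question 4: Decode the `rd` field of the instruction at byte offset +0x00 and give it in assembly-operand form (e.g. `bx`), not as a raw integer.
ax

@+00  little-endian(00 00 00 d8) = 0xd8000000
  op=0xd8000000>>24=0xd8 ⇒ incr (R)
  [23:22] rd=0 = ax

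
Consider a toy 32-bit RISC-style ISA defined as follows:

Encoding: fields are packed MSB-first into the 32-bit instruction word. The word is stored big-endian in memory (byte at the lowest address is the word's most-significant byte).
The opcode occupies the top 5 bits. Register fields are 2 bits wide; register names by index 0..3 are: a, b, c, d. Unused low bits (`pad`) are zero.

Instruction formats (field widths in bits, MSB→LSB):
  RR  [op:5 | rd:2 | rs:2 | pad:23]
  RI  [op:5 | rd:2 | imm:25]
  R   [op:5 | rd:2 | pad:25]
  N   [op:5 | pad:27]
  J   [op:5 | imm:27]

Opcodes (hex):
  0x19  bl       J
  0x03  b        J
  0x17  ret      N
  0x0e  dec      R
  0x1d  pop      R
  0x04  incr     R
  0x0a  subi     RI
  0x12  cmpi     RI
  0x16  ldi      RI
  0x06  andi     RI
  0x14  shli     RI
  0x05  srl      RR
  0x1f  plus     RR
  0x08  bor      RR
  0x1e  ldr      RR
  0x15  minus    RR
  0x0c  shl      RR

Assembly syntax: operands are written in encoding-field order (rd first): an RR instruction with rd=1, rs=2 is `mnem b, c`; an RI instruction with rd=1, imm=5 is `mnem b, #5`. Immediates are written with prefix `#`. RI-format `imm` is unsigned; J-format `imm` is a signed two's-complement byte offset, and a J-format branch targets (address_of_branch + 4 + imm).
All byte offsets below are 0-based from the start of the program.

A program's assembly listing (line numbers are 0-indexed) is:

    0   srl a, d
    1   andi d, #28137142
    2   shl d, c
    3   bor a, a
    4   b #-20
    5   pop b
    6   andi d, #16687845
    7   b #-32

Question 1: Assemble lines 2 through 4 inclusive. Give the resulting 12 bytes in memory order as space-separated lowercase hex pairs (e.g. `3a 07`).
line 2 (shl): pack op=0xc:5|rd=3:2|rs=2:2|pad=0:23 = 0x67000000; big→ 67 00 00 00
line 3 (bor): pack op=0x8:5|rd=0:2|rs=0:2|pad=0:23 = 0x40000000; big→ 40 00 00 00
line 4 (b): pack op=0x3:5|imm=-20:27 = 0x1fffffec; big→ 1f ff ff ec

67 00 00 00 40 00 00 00 1f ff ff ec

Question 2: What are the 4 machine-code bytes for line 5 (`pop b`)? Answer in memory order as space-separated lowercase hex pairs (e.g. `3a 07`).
L5: pop op=0x1d:5|rd=1:2|pad=0:25 ⇒ 0xea000000 ⇒ big ea 00 00 00

ea 00 00 00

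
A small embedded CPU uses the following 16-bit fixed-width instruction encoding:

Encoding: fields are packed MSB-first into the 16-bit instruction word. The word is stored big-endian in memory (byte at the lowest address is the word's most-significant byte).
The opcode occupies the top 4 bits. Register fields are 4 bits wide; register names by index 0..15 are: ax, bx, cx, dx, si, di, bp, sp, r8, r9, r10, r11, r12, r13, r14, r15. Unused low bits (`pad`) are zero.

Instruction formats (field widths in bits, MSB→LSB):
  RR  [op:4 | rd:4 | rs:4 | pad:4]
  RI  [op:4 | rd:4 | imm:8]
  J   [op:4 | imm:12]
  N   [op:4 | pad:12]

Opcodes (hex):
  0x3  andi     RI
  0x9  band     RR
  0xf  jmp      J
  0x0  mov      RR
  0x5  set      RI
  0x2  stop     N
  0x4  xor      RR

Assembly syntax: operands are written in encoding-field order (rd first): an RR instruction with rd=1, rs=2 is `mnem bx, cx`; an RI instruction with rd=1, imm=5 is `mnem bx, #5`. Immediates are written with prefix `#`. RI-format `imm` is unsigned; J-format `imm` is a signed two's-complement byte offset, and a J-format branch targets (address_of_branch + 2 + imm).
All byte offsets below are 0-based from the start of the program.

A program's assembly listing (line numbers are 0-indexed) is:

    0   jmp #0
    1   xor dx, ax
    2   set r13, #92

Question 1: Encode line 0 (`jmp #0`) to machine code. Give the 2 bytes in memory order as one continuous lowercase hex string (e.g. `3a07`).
L0: jmp op=0xf:4|imm=0:12 ⇒ 0xf000 ⇒ big f0 00

f000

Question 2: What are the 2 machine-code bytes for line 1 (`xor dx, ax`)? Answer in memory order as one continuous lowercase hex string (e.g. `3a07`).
4300

L1: xor op=0x4:4|rd=3:4|rs=0:4|pad=0:4 ⇒ 0x4300 ⇒ big 43 00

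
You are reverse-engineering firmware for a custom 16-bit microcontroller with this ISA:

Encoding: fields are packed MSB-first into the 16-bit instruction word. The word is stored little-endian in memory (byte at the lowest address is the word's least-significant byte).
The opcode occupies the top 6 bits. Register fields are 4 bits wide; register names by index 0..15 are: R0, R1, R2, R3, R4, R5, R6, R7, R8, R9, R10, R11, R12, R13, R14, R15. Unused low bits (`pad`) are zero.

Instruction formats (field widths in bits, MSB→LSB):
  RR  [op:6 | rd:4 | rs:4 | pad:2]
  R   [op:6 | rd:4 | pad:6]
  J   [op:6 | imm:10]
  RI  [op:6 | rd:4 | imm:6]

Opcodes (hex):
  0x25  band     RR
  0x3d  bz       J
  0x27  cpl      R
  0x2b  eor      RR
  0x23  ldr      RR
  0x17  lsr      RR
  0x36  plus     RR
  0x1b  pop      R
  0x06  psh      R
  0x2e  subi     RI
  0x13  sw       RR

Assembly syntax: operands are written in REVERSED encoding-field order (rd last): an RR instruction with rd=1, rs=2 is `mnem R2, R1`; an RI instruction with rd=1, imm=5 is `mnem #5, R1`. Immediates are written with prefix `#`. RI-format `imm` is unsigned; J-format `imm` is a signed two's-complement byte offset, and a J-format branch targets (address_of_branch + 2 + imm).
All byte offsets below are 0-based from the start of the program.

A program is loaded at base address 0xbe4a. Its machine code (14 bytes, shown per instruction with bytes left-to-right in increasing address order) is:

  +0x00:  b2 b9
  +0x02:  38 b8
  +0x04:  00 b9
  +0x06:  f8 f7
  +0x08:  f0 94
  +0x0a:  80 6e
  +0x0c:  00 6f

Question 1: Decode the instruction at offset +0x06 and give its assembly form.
[06] f8 f7 → 0xf7f8
  op=0xf7f8>>10=0x3d ⇒ bz (J)
  [9:0] imm=1016 (s10→-8) = #-8

bz #-8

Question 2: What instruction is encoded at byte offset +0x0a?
+0x0a: 80 6e ⇒ word 0x6e80 (little)
  top 6b → 0x1b → pop [R]
  rd@[9:6]=0xa ⇒ R10

pop R10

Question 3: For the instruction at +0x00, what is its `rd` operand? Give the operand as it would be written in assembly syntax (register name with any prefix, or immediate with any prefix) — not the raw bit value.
R6

[00] b2 b9 → 0xb9b2
  op=0xb9b2>>10=0x2e ⇒ subi (RI)
  [9:6] rd=6 = R6
  [5:0] imm=50 = #50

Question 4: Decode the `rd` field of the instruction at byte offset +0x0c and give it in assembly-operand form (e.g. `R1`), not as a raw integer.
@+0c  little-endian(00 6f) = 0x6f00
  top 6b → 0x1b → pop [R]
  [9:6] rd=12 = R12

R12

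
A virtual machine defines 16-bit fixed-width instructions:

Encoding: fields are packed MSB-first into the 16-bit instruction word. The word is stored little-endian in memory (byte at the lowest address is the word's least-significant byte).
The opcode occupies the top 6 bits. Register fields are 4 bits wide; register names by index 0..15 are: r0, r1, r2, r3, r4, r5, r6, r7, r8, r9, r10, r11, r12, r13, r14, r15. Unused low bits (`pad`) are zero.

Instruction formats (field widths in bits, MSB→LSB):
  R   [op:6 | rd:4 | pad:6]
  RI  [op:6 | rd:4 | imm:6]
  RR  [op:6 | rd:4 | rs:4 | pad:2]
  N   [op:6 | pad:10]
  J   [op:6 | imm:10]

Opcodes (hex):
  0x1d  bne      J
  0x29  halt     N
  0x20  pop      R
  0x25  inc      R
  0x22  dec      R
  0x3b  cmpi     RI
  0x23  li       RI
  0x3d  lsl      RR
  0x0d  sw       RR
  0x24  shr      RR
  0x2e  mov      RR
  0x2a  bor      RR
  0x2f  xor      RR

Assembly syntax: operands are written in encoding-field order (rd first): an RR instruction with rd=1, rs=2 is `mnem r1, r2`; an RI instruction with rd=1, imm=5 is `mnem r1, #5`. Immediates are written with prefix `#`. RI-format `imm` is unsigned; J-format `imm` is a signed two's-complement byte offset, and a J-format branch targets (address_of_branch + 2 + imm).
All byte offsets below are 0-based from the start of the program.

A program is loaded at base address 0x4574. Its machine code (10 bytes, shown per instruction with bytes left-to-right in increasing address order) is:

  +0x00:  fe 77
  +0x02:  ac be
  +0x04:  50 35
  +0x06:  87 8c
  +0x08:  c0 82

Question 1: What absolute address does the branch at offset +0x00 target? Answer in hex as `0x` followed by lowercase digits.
0x4574

[00] fe 77 → 0x77fe
  top 6b → 0x1d → bne [J]
  imm@[9:0]=0x3fe (s10→-2) ⇒ #-2
  target = base 0x4574 + off 0x00 + 2 + imm -2 = 0x4574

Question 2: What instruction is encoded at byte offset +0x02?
@+02  little-endian(ac be) = 0xbeac
  opcode bits[15:10]=0x2f: xor/RR
  [9:6] rd=10 = r10
  [5:2] rs=11 = r11

xor r10, r11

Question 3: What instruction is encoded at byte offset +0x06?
[06] 87 8c → 0x8c87
  top 6b → 0x23 → li [RI]
  rd: (w>>6)&0xf=0x2 → r2
  imm: (w>>0)&0x3f=0x7 → #7

li r2, #7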